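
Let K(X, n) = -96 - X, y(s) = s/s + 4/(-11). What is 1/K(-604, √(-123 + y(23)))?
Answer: 1/508 ≈ 0.0019685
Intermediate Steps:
y(s) = 7/11 (y(s) = 1 + 4*(-1/11) = 1 - 4/11 = 7/11)
1/K(-604, √(-123 + y(23))) = 1/(-96 - 1*(-604)) = 1/(-96 + 604) = 1/508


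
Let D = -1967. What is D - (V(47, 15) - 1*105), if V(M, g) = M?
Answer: -1909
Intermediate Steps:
D - (V(47, 15) - 1*105) = -1967 - (47 - 1*105) = -1967 - (47 - 105) = -1967 - 1*(-58) = -1967 + 58 = -1909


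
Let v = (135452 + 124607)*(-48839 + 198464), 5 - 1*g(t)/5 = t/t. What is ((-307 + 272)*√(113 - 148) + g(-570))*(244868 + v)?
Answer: 778231454860 - 1361905046005*I*√35 ≈ 7.7823e+11 - 8.0571e+12*I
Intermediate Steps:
g(t) = 20 (g(t) = 25 - 5*t/t = 25 - 5*1 = 25 - 5 = 20)
v = 38911327875 (v = 260059*149625 = 38911327875)
((-307 + 272)*√(113 - 148) + g(-570))*(244868 + v) = ((-307 + 272)*√(113 - 148) + 20)*(244868 + 38911327875) = (-35*I*√35 + 20)*38911572743 = (20 - 35*I*√35)*38911572743 = 778231454860 - 1361905046005*I*√35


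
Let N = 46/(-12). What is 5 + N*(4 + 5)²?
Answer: -611/2 ≈ -305.50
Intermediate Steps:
N = -23/6 (N = 46*(-1/12) = -23/6 ≈ -3.8333)
5 + N*(4 + 5)² = 5 - 23*(4 + 5)²/6 = 5 - 23/6*9² = 5 - 23/6*81 = 5 - 621/2 = -611/2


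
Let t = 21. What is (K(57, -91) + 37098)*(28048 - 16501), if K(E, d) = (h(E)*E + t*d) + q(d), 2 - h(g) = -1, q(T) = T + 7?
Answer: 407308878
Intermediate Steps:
q(T) = 7 + T
h(g) = 3 (h(g) = 2 - 1*(-1) = 2 + 1 = 3)
K(E, d) = 7 + 3*E + 22*d (K(E, d) = (3*E + 21*d) + (7 + d) = 7 + 3*E + 22*d)
(K(57, -91) + 37098)*(28048 - 16501) = ((7 + 3*57 + 22*(-91)) + 37098)*(28048 - 16501) = ((7 + 171 - 2002) + 37098)*11547 = (-1824 + 37098)*11547 = 35274*11547 = 407308878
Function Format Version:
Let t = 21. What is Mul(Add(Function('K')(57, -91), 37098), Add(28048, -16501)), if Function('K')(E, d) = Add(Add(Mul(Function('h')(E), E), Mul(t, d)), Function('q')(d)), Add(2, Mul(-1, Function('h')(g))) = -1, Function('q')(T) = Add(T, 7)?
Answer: 407308878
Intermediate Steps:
Function('q')(T) = Add(7, T)
Function('h')(g) = 3 (Function('h')(g) = Add(2, Mul(-1, -1)) = Add(2, 1) = 3)
Function('K')(E, d) = Add(7, Mul(3, E), Mul(22, d)) (Function('K')(E, d) = Add(Add(Mul(3, E), Mul(21, d)), Add(7, d)) = Add(7, Mul(3, E), Mul(22, d)))
Mul(Add(Function('K')(57, -91), 37098), Add(28048, -16501)) = Mul(Add(Add(7, Mul(3, 57), Mul(22, -91)), 37098), Add(28048, -16501)) = Mul(Add(Add(7, 171, -2002), 37098), 11547) = Mul(Add(-1824, 37098), 11547) = Mul(35274, 11547) = 407308878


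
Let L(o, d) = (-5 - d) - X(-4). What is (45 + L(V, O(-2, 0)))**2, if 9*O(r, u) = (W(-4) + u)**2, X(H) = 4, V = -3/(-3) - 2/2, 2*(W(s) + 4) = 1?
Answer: 1555009/1296 ≈ 1199.9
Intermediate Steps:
W(s) = -7/2 (W(s) = -4 + (1/2)*1 = -4 + 1/2 = -7/2)
V = 0 (V = -3*(-1/3) - 2*1/2 = 1 - 1 = 0)
O(r, u) = (-7/2 + u)**2/9
L(o, d) = -9 - d (L(o, d) = (-5 - d) - 1*4 = (-5 - d) - 4 = -9 - d)
(45 + L(V, O(-2, 0)))**2 = (45 + (-9 - (-7 + 2*0)**2/36))**2 = (45 + (-9 - (-7 + 0)**2/36))**2 = (45 + (-9 - (-7)**2/36))**2 = (45 + (-9 - 49/36))**2 = (45 - 373/36)**2 = (1247/36)**2 = 1555009/1296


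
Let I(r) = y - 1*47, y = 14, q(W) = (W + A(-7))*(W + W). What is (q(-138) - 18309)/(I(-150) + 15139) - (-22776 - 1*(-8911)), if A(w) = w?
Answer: 209466401/15106 ≈ 13866.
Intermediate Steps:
q(W) = 2*W*(-7 + W) (q(W) = (W - 7)*(W + W) = (-7 + W)*(2*W) = 2*W*(-7 + W))
I(r) = -33 (I(r) = 14 - 1*47 = 14 - 47 = -33)
(q(-138) - 18309)/(I(-150) + 15139) - (-22776 - 1*(-8911)) = (2*(-138)*(-7 - 138) - 18309)/(-33 + 15139) - (-22776 - 1*(-8911)) = (2*(-138)*(-145) - 18309)/15106 - (-22776 + 8911) = (40020 - 18309)*(1/15106) - 1*(-13865) = 21711*(1/15106) + 13865 = 21711/15106 + 13865 = 209466401/15106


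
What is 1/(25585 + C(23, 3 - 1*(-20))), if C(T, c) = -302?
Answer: 1/25283 ≈ 3.9552e-5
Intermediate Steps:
1/(25585 + C(23, 3 - 1*(-20))) = 1/(25585 - 302) = 1/25283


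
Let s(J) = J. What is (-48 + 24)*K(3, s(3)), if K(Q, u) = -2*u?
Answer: 144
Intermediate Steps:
(-48 + 24)*K(3, s(3)) = (-48 + 24)*(-2*3) = -24*(-6) = 144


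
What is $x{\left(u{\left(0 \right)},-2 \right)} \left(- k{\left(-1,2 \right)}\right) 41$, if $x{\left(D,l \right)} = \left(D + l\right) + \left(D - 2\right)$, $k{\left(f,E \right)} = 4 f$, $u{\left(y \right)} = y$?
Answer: $-656$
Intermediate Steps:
$x{\left(D,l \right)} = -2 + l + 2 D$ ($x{\left(D,l \right)} = \left(D + l\right) + \left(-2 + D\right) = -2 + l + 2 D$)
$x{\left(u{\left(0 \right)},-2 \right)} \left(- k{\left(-1,2 \right)}\right) 41 = \left(-2 - 2 + 2 \cdot 0\right) \left(- 4 \left(-1\right)\right) 41 = \left(-2 - 2 + 0\right) \left(\left(-1\right) \left(-4\right)\right) 41 = \left(-4\right) 4 \cdot 41 = \left(-16\right) 41 = -656$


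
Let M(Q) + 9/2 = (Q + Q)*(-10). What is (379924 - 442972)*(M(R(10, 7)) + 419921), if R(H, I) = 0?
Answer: -26474895492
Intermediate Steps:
M(Q) = -9/2 - 20*Q (M(Q) = -9/2 + (Q + Q)*(-10) = -9/2 + (2*Q)*(-10) = -9/2 - 20*Q)
(379924 - 442972)*(M(R(10, 7)) + 419921) = (379924 - 442972)*((-9/2 - 20*0) + 419921) = -63048*((-9/2 + 0) + 419921) = -63048*(-9/2 + 419921) = -63048*839833/2 = -26474895492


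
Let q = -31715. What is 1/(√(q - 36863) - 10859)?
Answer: -10859/117986459 - I*√68578/117986459 ≈ -9.2036e-5 - 2.2195e-6*I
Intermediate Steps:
1/(√(q - 36863) - 10859) = 1/(√(-31715 - 36863) - 10859) = 1/(√(-68578) - 10859) = 1/(I*√68578 - 10859) = 1/(-10859 + I*√68578)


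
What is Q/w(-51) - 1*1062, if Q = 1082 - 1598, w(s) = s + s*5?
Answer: -54076/51 ≈ -1060.3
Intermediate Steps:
w(s) = 6*s (w(s) = s + 5*s = 6*s)
Q = -516
Q/w(-51) - 1*1062 = -516/(6*(-51)) - 1*1062 = -516/(-306) - 1062 = -516*(-1/306) - 1062 = 86/51 - 1062 = -54076/51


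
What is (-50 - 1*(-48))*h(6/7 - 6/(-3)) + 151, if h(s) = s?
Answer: 1017/7 ≈ 145.29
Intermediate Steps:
(-50 - 1*(-48))*h(6/7 - 6/(-3)) + 151 = (-50 - 1*(-48))*(6/7 - 6/(-3)) + 151 = (-50 + 48)*(6*(⅐) - 6*(-⅓)) + 151 = -2*(6/7 + 2) + 151 = -2*20/7 + 151 = -40/7 + 151 = 1017/7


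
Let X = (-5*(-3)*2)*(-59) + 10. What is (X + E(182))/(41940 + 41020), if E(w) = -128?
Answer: -118/5185 ≈ -0.022758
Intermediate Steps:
X = -1760 (X = (15*2)*(-59) + 10 = 30*(-59) + 10 = -1770 + 10 = -1760)
(X + E(182))/(41940 + 41020) = (-1760 - 128)/(41940 + 41020) = -1888/82960 = -1888*1/82960 = -118/5185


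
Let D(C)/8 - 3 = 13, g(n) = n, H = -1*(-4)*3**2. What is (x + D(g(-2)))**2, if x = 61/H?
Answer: 21799561/1296 ≈ 16821.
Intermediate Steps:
H = 36 (H = 4*9 = 36)
x = 61/36 ≈ 1.6944
D(C) = 128 (D(C) = 24 + 8*13 = 24 + 104 = 128)
(x + D(g(-2)))**2 = (61/36 + 128)**2 = (4669/36)**2 = 21799561/1296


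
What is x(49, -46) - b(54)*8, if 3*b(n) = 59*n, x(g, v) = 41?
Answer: -8455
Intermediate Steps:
b(n) = 59*n/3 (b(n) = (59*n)/3 = 59*n/3)
x(49, -46) - b(54)*8 = 41 - (59/3)*54*8 = 41 - 1062*8 = 41 - 1*8496 = 41 - 8496 = -8455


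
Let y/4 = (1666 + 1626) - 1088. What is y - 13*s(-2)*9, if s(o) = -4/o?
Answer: 8582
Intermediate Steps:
y = 8816 (y = 4*((1666 + 1626) - 1088) = 4*(3292 - 1088) = 4*2204 = 8816)
y - 13*s(-2)*9 = 8816 - (-52)/(-2)*9 = 8816 - (-52)*(-1)/2*9 = 8816 - 13*2*9 = 8816 - 26*9 = 8816 - 234 = 8582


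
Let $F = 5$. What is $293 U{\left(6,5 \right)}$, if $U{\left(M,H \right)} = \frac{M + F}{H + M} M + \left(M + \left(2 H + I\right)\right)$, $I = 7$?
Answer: $8497$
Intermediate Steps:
$U{\left(M,H \right)} = 7 + M + 2 H + \frac{M \left(5 + M\right)}{H + M}$ ($U{\left(M,H \right)} = \frac{M + 5}{H + M} M + \left(M + \left(2 H + 7\right)\right) = \frac{5 + M}{H + M} M + \left(M + \left(7 + 2 H\right)\right) = \frac{5 + M}{H + M} M + \left(7 + M + 2 H\right) = \frac{M \left(5 + M\right)}{H + M} + \left(7 + M + 2 H\right) = 7 + M + 2 H + \frac{M \left(5 + M\right)}{H + M}$)
$293 U{\left(6,5 \right)} = 293 \frac{2 \cdot 5^{2} + 2 \cdot 6^{2} + 7 \cdot 5 + 12 \cdot 6 + 3 \cdot 5 \cdot 6}{5 + 6} = 293 \frac{2 \cdot 25 + 2 \cdot 36 + 35 + 72 + 90}{11} = 293 \frac{50 + 72 + 35 + 72 + 90}{11} = 293 \cdot \frac{1}{11} \cdot 319 = 293 \cdot 29 = 8497$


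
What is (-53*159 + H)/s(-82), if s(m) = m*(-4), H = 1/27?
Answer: -28441/1107 ≈ -25.692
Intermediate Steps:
H = 1/27 ≈ 0.037037
s(m) = -4*m
(-53*159 + H)/s(-82) = (-53*159 + 1/27)/((-4*(-82))) = (-8427 + 1/27)/328 = -227528/27*1/328 = -28441/1107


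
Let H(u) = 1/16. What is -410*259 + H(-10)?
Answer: -1699039/16 ≈ -1.0619e+5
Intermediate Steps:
H(u) = 1/16
-410*259 + H(-10) = -410*259 + 1/16 = -106190 + 1/16 = -1699039/16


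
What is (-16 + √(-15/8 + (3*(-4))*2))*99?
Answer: -1584 + 297*I*√46/4 ≈ -1584.0 + 503.59*I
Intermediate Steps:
(-16 + √(-15/8 + (3*(-4))*2))*99 = (-16 + √(-15*⅛ - 12*2))*99 = (-16 + √(-15/8 - 24))*99 = (-16 + √(-207/8))*99 = (-16 + 3*I*√46/4)*99 = -1584 + 297*I*√46/4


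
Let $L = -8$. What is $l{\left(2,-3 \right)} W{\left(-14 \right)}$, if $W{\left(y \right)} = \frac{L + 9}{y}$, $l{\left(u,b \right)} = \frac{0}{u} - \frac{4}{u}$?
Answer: $\frac{1}{7} \approx 0.14286$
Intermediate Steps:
$l{\left(u,b \right)} = - \frac{4}{u}$ ($l{\left(u,b \right)} = 0 - \frac{4}{u} = - \frac{4}{u}$)
$W{\left(y \right)} = \frac{1}{y}$ ($W{\left(y \right)} = \frac{-8 + 9}{y} = 1 \frac{1}{y} = \frac{1}{y}$)
$l{\left(2,-3 \right)} W{\left(-14 \right)} = \frac{\left(-4\right) \frac{1}{2}}{-14} = \left(-4\right) \frac{1}{2} \left(- \frac{1}{14}\right) = \left(-2\right) \left(- \frac{1}{14}\right) = \frac{1}{7}$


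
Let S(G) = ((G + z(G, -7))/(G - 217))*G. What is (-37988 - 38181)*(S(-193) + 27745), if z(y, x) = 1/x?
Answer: -3022660661583/1435 ≈ -2.1064e+9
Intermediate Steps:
S(G) = G*(-1/7 + G)/(-217 + G) (S(G) = ((G + 1/(-7))/(G - 217))*G = ((G - 1/7)/(-217 + G))*G = ((-1/7 + G)/(-217 + G))*G = G*(-1/7 + G)/(-217 + G))
(-37988 - 38181)*(S(-193) + 27745) = (-37988 - 38181)*((1/7)*(-193)*(-1 + 7*(-193))/(-217 - 193) + 27745) = -76169*((1/7)*(-193)*(-1 - 1351)/(-410) + 27745) = -76169*((1/7)*(-193)*(-1/410)*(-1352) + 27745) = -76169*(-130468/1435 + 27745) = -76169*39683607/1435 = -3022660661583/1435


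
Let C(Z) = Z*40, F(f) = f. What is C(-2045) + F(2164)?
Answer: -79636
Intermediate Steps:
C(Z) = 40*Z
C(-2045) + F(2164) = 40*(-2045) + 2164 = -81800 + 2164 = -79636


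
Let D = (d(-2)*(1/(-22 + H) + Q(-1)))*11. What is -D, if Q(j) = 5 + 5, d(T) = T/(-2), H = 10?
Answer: -1309/12 ≈ -109.08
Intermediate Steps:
d(T) = -T/2 (d(T) = T*(-1/2) = -T/2)
Q(j) = 10
D = 1309/12 (D = ((-1/2*(-2))*(1/(-22 + 10) + 10))*11 = (1*(1/(-12) + 10))*11 = (1*(-1/12 + 10))*11 = (1*(119/12))*11 = (119/12)*11 = 1309/12 ≈ 109.08)
-D = -1*1309/12 = -1309/12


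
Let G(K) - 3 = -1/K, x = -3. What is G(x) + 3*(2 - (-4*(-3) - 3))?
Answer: -53/3 ≈ -17.667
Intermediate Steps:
G(K) = 3 - 1/K
G(x) + 3*(2 - (-4*(-3) - 3)) = (3 - 1/(-3)) + 3*(2 - (-4*(-3) - 3)) = (3 - 1*(-⅓)) + 3*(2 - (12 - 3)) = (3 + ⅓) + 3*(2 - 1*9) = 10/3 + 3*(2 - 9) = 10/3 + 3*(-7) = 10/3 - 21 = -53/3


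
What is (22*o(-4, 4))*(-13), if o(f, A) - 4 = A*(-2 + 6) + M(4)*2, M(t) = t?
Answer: -8008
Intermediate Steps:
o(f, A) = 12 + 4*A (o(f, A) = 4 + (A*(-2 + 6) + 4*2) = 4 + (A*4 + 8) = 4 + (4*A + 8) = 4 + (8 + 4*A) = 12 + 4*A)
(22*o(-4, 4))*(-13) = (22*(12 + 4*4))*(-13) = (22*(12 + 16))*(-13) = (22*28)*(-13) = 616*(-13) = -8008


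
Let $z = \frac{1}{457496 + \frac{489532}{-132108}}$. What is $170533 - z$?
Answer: $\frac{2576685077235770}{15109598009} \approx 1.7053 \cdot 10^{5}$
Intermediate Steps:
$z = \frac{33027}{15109598009}$ ($z = \frac{1}{457496 + 489532 \left(- \frac{1}{132108}\right)} = \frac{1}{457496 - \frac{122383}{33027}} = \frac{1}{\frac{15109598009}{33027}} = \frac{33027}{15109598009} \approx 2.1858 \cdot 10^{-6}$)
$170533 - z = 170533 - \frac{33027}{15109598009} = \frac{2576685077235770}{15109598009}$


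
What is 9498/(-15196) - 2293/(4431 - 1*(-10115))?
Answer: -21625292/27630127 ≈ -0.78267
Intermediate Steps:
9498/(-15196) - 2293/(4431 - 1*(-10115)) = 9498*(-1/15196) - 2293/(4431 + 10115) = -4749/7598 - 2293/14546 = -21625292/27630127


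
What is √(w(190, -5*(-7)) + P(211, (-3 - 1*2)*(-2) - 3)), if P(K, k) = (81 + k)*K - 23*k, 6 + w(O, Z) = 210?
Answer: √18611 ≈ 136.42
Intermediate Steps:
w(O, Z) = 204 (w(O, Z) = -6 + 210 = 204)
P(K, k) = -23*k + K*(81 + k) (P(K, k) = K*(81 + k) - 23*k = -23*k + K*(81 + k))
√(w(190, -5*(-7)) + P(211, (-3 - 1*2)*(-2) - 3)) = √(204 + (-23*((-3 - 1*2)*(-2) - 3) + 81*211 + 211*((-3 - 1*2)*(-2) - 3))) = √(204 + (-23*((-3 - 2)*(-2) - 3) + 17091 + 211*((-3 - 2)*(-2) - 3))) = √(204 + (-23*(-5*(-2) - 3) + 17091 + 211*(-5*(-2) - 3))) = √(204 + (-23*(10 - 3) + 17091 + 211*(10 - 3))) = √(204 + (-23*7 + 17091 + 211*7)) = √(204 + (-161 + 17091 + 1477)) = √(204 + 18407) = √18611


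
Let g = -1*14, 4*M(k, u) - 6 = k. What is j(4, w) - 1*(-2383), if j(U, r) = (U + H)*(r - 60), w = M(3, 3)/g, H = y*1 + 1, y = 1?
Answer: 56617/28 ≈ 2022.0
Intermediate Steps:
M(k, u) = 3/2 + k/4
H = 2 (H = 1*1 + 1 = 1 + 1 = 2)
g = -14
w = -9/56 (w = (3/2 + (¼)*3)/(-14) = (3/2 + ¾)*(-1/14) = (9/4)*(-1/14) = -9/56 ≈ -0.16071)
j(U, r) = (-60 + r)*(2 + U) (j(U, r) = (U + 2)*(r - 60) = (2 + U)*(-60 + r) = (-60 + r)*(2 + U))
j(4, w) - 1*(-2383) = (-120 - 60*4 + 2*(-9/56) + 4*(-9/56)) - 1*(-2383) = (-120 - 240 - 9/28 - 9/14) + 2383 = -10107/28 + 2383 = 56617/28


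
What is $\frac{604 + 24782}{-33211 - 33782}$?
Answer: $- \frac{8462}{22331} \approx -0.37893$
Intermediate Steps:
$\frac{604 + 24782}{-33211 - 33782} = \frac{25386}{-66993} = 25386 \left(- \frac{1}{66993}\right) = - \frac{8462}{22331}$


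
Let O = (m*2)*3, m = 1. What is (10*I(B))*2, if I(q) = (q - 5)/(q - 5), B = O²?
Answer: 20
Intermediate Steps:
O = 6 (O = (1*2)*3 = 2*3 = 6)
B = 36 (B = 6² = 36)
I(q) = 1 (I(q) = (-5 + q)/(-5 + q) = 1)
(10*I(B))*2 = (10*1)*2 = 10*2 = 20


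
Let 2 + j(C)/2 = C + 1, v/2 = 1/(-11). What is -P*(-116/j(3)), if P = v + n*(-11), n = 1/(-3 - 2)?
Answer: 3219/55 ≈ 58.527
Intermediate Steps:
v = -2/11 (v = 2/(-11) = 2*(-1/11) = -2/11 ≈ -0.18182)
j(C) = -2 + 2*C (j(C) = -4 + 2*(C + 1) = -4 + 2*(1 + C) = -4 + (2 + 2*C) = -2 + 2*C)
n = -⅕ (n = 1/(-5) = -⅕ ≈ -0.20000)
P = 111/55 (P = -2/11 - ⅕*(-11) = -2/11 + 11/5 = 111/55 ≈ 2.0182)
-P*(-116/j(3)) = -111*(-116/(-2 + 2*3))/55 = -111*(-116/(-2 + 6))/55 = -111*(-116/4)/55 = -111*(-116*¼)/55 = -111*(-29)/55 = -1*(-3219/55) = 3219/55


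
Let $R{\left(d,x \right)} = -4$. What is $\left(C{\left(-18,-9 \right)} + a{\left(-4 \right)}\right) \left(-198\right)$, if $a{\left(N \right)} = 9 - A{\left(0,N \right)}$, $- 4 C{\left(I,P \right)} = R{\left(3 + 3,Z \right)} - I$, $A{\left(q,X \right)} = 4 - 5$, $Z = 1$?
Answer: $-1287$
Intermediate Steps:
$A{\left(q,X \right)} = -1$
$C{\left(I,P \right)} = 1 + \frac{I}{4}$ ($C{\left(I,P \right)} = - \frac{-4 - I}{4} = 1 + \frac{I}{4}$)
$a{\left(N \right)} = 10$ ($a{\left(N \right)} = 9 - -1 = 9 + 1 = 10$)
$\left(C{\left(-18,-9 \right)} + a{\left(-4 \right)}\right) \left(-198\right) = \left(\left(1 + \frac{1}{4} \left(-18\right)\right) + 10\right) \left(-198\right) = \left(\left(1 - \frac{9}{2}\right) + 10\right) \left(-198\right) = \left(- \frac{7}{2} + 10\right) \left(-198\right) = \frac{13}{2} \left(-198\right) = -1287$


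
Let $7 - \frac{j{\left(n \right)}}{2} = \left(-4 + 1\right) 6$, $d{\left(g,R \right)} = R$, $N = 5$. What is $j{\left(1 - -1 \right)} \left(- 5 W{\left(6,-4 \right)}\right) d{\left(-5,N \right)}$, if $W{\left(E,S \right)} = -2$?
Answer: $2500$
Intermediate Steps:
$j{\left(n \right)} = 50$ ($j{\left(n \right)} = 14 - 2 \left(-4 + 1\right) 6 = 14 - 2 \left(\left(-3\right) 6\right) = 14 - -36 = 14 + 36 = 50$)
$j{\left(1 - -1 \right)} \left(- 5 W{\left(6,-4 \right)}\right) d{\left(-5,N \right)} = 50 \left(\left(-5\right) \left(-2\right)\right) 5 = 50 \cdot 10 \cdot 5 = 500 \cdot 5 = 2500$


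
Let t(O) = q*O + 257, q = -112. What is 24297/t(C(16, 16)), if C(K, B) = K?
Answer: -24297/1535 ≈ -15.829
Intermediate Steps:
t(O) = 257 - 112*O (t(O) = -112*O + 257 = 257 - 112*O)
24297/t(C(16, 16)) = 24297/(257 - 112*16) = 24297/(257 - 1792) = 24297/(-1535) = 24297*(-1/1535) = -24297/1535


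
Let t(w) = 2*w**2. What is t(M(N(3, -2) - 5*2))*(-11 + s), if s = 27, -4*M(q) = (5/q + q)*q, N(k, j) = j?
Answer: 44402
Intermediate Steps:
M(q) = -q*(q + 5/q)/4 (M(q) = -(5/q + q)*q/4 = -(q + 5/q)*q/4 = -q*(q + 5/q)/4)
t(M(N(3, -2) - 5*2))*(-11 + s) = (2*(-5/4 - (-2 - 5*2)**2/4)**2)*(-11 + 27) = (2*(-5/4 - (-2 - 10)**2/4)**2)*16 = (2*(-5/4 - 1/4*(-12)**2)**2)*16 = (2*(-5/4 - 1/4*144)**2)*16 = (2*(-5/4 - 36)**2)*16 = (2*(-149/4)**2)*16 = (2*(22201/16))*16 = (22201/8)*16 = 44402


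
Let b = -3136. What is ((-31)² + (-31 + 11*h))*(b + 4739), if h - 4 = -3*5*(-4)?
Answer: 2619302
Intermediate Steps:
h = 64 (h = 4 - 3*5*(-4) = 4 - 15*(-4) = 4 + 60 = 64)
((-31)² + (-31 + 11*h))*(b + 4739) = ((-31)² + (-31 + 11*64))*(-3136 + 4739) = (961 + (-31 + 704))*1603 = (961 + 673)*1603 = 1634*1603 = 2619302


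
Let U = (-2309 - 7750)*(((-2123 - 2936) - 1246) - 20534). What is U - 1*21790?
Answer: 269951711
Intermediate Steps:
U = 269973501 (U = -10059*((-5059 - 1246) - 20534) = -10059*(-6305 - 20534) = -10059*(-26839) = 269973501)
U - 1*21790 = 269973501 - 1*21790 = 269973501 - 21790 = 269951711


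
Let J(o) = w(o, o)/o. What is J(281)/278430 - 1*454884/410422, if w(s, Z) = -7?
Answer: -17794797409337/16055468543130 ≈ -1.1083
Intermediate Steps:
J(o) = -7/o
J(281)/278430 - 1*454884/410422 = -7/281/278430 - 1*454884/410422 = -7*1/281*(1/278430) - 454884*1/410422 = -7/281*1/278430 - 227442/205211 = -7/78238830 - 227442/205211 = -17794797409337/16055468543130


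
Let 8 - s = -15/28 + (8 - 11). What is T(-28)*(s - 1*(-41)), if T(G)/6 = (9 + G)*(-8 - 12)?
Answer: 838470/7 ≈ 1.1978e+5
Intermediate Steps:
T(G) = -1080 - 120*G (T(G) = 6*((9 + G)*(-8 - 12)) = 6*((9 + G)*(-20)) = 6*(-180 - 20*G) = -1080 - 120*G)
s = 323/28 (s = 8 - (-15/28 + (8 - 11)) = 8 - (-15*1/28 - 3) = 8 - (-15/28 - 3) = 8 - 1*(-99/28) = 8 + 99/28 = 323/28 ≈ 11.536)
T(-28)*(s - 1*(-41)) = (-1080 - 120*(-28))*(323/28 - 1*(-41)) = (-1080 + 3360)*(323/28 + 41) = 2280*(1471/28) = 838470/7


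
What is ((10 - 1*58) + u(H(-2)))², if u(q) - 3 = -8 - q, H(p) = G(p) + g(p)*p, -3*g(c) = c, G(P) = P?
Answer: 22201/9 ≈ 2466.8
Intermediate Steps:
g(c) = -c/3
H(p) = p - p²/3 (H(p) = p + (-p/3)*p = p - p²/3)
u(q) = -5 - q (u(q) = 3 + (-8 - q) = -5 - q)
((10 - 1*58) + u(H(-2)))² = ((10 - 1*58) + (-5 - (-2)*(3 - 1*(-2))/3))² = ((10 - 58) + (-5 - (-2)*(3 + 2)/3))² = (-48 + (-5 - (-2)*5/3))² = (-48 + (-5 - 1*(-10/3)))² = (-48 + (-5 + 10/3))² = (-48 - 5/3)² = (-149/3)² = 22201/9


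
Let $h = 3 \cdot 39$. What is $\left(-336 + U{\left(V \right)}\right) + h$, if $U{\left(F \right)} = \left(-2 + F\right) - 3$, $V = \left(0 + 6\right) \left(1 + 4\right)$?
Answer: $-194$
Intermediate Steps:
$h = 117$
$V = 30$ ($V = 6 \cdot 5 = 30$)
$U{\left(F \right)} = -5 + F$
$\left(-336 + U{\left(V \right)}\right) + h = \left(-336 + \left(-5 + 30\right)\right) + 117 = \left(-336 + 25\right) + 117 = -311 + 117 = -194$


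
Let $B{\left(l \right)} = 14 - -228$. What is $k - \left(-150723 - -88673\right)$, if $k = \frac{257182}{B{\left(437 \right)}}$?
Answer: $\frac{7636641}{121} \approx 63113.0$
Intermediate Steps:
$B{\left(l \right)} = 242$ ($B{\left(l \right)} = 14 + 228 = 242$)
$k = \frac{128591}{121}$ ($k = \frac{257182}{242} = 257182 \cdot \frac{1}{242} = \frac{128591}{121} \approx 1062.7$)
$k - \left(-150723 - -88673\right) = \frac{128591}{121} - \left(-150723 - -88673\right) = \frac{128591}{121} - \left(-150723 + 88673\right) = \frac{128591}{121} - -62050 = \frac{128591}{121} + 62050 = \frac{7636641}{121}$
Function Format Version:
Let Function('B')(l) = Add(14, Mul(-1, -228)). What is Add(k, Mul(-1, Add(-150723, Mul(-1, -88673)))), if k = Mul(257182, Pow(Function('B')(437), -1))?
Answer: Rational(7636641, 121) ≈ 63113.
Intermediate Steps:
Function('B')(l) = 242 (Function('B')(l) = Add(14, 228) = 242)
k = Rational(128591, 121) (k = Mul(257182, Pow(242, -1)) = Mul(257182, Rational(1, 242)) = Rational(128591, 121) ≈ 1062.7)
Add(k, Mul(-1, Add(-150723, Mul(-1, -88673)))) = Add(Rational(128591, 121), Mul(-1, Add(-150723, Mul(-1, -88673)))) = Add(Rational(128591, 121), Mul(-1, Add(-150723, 88673))) = Add(Rational(128591, 121), Mul(-1, -62050)) = Add(Rational(128591, 121), 62050) = Rational(7636641, 121)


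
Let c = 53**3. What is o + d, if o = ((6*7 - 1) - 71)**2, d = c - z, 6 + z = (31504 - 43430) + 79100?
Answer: 82609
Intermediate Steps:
z = 67168 (z = -6 + ((31504 - 43430) + 79100) = -6 + (-11926 + 79100) = -6 + 67174 = 67168)
c = 148877
d = 81709 (d = 148877 - 1*67168 = 148877 - 67168 = 81709)
o = 900 (o = ((42 - 1) - 71)**2 = (41 - 71)**2 = (-30)**2 = 900)
o + d = 900 + 81709 = 82609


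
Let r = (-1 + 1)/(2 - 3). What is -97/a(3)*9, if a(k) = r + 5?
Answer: -873/5 ≈ -174.60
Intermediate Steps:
r = 0 (r = 0/(-1) = 0*(-1) = 0)
a(k) = 5 (a(k) = 0 + 5 = 5)
-97/a(3)*9 = -97/5*9 = -873/5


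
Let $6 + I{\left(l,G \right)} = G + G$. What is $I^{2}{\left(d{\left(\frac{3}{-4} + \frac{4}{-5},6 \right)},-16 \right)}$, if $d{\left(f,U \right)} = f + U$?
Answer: $1444$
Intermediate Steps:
$d{\left(f,U \right)} = U + f$
$I{\left(l,G \right)} = -6 + 2 G$ ($I{\left(l,G \right)} = -6 + \left(G + G\right) = -6 + 2 G$)
$I^{2}{\left(d{\left(\frac{3}{-4} + \frac{4}{-5},6 \right)},-16 \right)} = \left(-6 + 2 \left(-16\right)\right)^{2} = \left(-6 - 32\right)^{2} = \left(-38\right)^{2} = 1444$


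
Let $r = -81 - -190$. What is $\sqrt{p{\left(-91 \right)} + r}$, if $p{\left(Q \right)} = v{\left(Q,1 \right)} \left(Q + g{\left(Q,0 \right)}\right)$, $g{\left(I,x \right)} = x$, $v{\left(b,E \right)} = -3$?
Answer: $\sqrt{382} \approx 19.545$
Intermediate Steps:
$p{\left(Q \right)} = - 3 Q$ ($p{\left(Q \right)} = - 3 \left(Q + 0\right) = - 3 Q$)
$r = 109$ ($r = -81 + 190 = 109$)
$\sqrt{p{\left(-91 \right)} + r} = \sqrt{\left(-3\right) \left(-91\right) + 109} = \sqrt{273 + 109} = \sqrt{382}$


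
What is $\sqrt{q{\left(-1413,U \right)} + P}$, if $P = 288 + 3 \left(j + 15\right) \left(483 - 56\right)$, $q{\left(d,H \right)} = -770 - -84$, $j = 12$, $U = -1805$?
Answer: $\sqrt{34189} \approx 184.9$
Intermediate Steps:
$q{\left(d,H \right)} = -686$ ($q{\left(d,H \right)} = -770 + 84 = -686$)
$P = 34875$ ($P = 288 + 3 \left(12 + 15\right) \left(483 - 56\right) = 288 + 3 \cdot 27 \left(483 - 56\right) = 288 + 81 \cdot 427 = 288 + 34587 = 34875$)
$\sqrt{q{\left(-1413,U \right)} + P} = \sqrt{-686 + 34875} = \sqrt{34189}$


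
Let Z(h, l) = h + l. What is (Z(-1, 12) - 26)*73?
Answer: -1095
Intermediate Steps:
(Z(-1, 12) - 26)*73 = ((-1 + 12) - 26)*73 = (11 - 26)*73 = -15*73 = -1095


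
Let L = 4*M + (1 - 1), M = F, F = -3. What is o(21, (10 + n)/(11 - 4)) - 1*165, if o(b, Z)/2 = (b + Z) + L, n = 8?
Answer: -993/7 ≈ -141.86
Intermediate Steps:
M = -3
L = -12 (L = 4*(-3) + (1 - 1) = -12 + 0 = -12)
o(b, Z) = -24 + 2*Z + 2*b (o(b, Z) = 2*((b + Z) - 12) = 2*((Z + b) - 12) = 2*(-12 + Z + b) = -24 + 2*Z + 2*b)
o(21, (10 + n)/(11 - 4)) - 1*165 = (-24 + 2*((10 + 8)/(11 - 4)) + 2*21) - 1*165 = (-24 + 2*(18/7) + 42) - 165 = (-24 + 36/7 + 42) - 165 = 162/7 - 165 = -993/7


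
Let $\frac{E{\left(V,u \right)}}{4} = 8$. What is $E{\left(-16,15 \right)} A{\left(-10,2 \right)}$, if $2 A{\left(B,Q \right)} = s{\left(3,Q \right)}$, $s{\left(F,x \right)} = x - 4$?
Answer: $-32$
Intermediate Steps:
$E{\left(V,u \right)} = 32$ ($E{\left(V,u \right)} = 4 \cdot 8 = 32$)
$s{\left(F,x \right)} = -4 + x$ ($s{\left(F,x \right)} = x - 4 = -4 + x$)
$A{\left(B,Q \right)} = -2 + \frac{Q}{2}$ ($A{\left(B,Q \right)} = \frac{-4 + Q}{2} = -2 + \frac{Q}{2}$)
$E{\left(-16,15 \right)} A{\left(-10,2 \right)} = 32 \left(-2 + \frac{1}{2} \cdot 2\right) = 32 \left(-2 + 1\right) = 32 \left(-1\right) = -32$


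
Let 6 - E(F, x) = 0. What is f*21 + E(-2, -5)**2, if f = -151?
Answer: -3135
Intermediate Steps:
E(F, x) = 6 (E(F, x) = 6 - 1*0 = 6 + 0 = 6)
f*21 + E(-2, -5)**2 = -151*21 + 6**2 = -3171 + 36 = -3135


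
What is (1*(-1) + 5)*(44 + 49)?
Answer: 372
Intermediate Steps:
(1*(-1) + 5)*(44 + 49) = (-1 + 5)*93 = 4*93 = 372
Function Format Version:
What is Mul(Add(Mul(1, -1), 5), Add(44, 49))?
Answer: 372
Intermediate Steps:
Mul(Add(Mul(1, -1), 5), Add(44, 49)) = Mul(Add(-1, 5), 93) = Mul(4, 93) = 372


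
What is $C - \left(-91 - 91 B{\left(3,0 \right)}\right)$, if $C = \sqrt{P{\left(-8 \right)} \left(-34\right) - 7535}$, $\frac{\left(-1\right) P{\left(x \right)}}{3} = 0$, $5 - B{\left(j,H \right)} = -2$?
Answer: $728 + i \sqrt{7535} \approx 728.0 + 86.804 i$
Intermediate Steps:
$B{\left(j,H \right)} = 7$ ($B{\left(j,H \right)} = 5 - -2 = 5 + 2 = 7$)
$P{\left(x \right)} = 0$ ($P{\left(x \right)} = \left(-3\right) 0 = 0$)
$C = i \sqrt{7535}$ ($C = \sqrt{0 \left(-34\right) - 7535} = \sqrt{0 - 7535} = \sqrt{-7535} = i \sqrt{7535} \approx 86.804 i$)
$C - \left(-91 - 91 B{\left(3,0 \right)}\right) = i \sqrt{7535} - \left(-91 - 637\right) = i \sqrt{7535} - -728 = i \sqrt{7535} + 728 = 728 + i \sqrt{7535}$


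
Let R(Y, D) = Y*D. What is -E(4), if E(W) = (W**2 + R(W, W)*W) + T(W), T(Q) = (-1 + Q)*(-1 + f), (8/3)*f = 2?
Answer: -317/4 ≈ -79.250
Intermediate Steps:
f = 3/4 (f = (3/8)*2 = 3/4 ≈ 0.75000)
R(Y, D) = D*Y
T(Q) = 1/4 - Q/4 (T(Q) = (-1 + Q)*(-1 + 3/4) = (-1 + Q)*(-1/4) = 1/4 - Q/4)
E(W) = 1/4 + W**2 + W**3 - W/4 (E(W) = (W**2 + (W*W)*W) + (1/4 - W/4) = (W**2 + W**2*W) + (1/4 - W/4) = (W**2 + W**3) + (1/4 - W/4) = 1/4 + W**2 + W**3 - W/4)
-E(4) = -(1/4 + 4**2 + 4**3 - 1/4*4) = -(1/4 + 16 + 64 - 1) = -1*317/4 = -317/4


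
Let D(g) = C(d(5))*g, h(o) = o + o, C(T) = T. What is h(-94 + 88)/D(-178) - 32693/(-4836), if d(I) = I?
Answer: 14577401/2152020 ≈ 6.7738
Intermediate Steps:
h(o) = 2*o
D(g) = 5*g
h(-94 + 88)/D(-178) - 32693/(-4836) = (2*(-94 + 88))/((5*(-178))) - 32693/(-4836) = (2*(-6))/(-890) - 32693*(-1/4836) = -12*(-1/890) + 32693/4836 = 6/445 + 32693/4836 = 14577401/2152020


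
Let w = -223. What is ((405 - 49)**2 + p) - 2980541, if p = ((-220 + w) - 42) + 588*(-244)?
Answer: -2997762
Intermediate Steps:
p = -143957 (p = ((-220 - 223) - 42) + 588*(-244) = (-443 - 42) - 143472 = -485 - 143472 = -143957)
((405 - 49)**2 + p) - 2980541 = ((405 - 49)**2 - 143957) - 2980541 = (356**2 - 143957) - 2980541 = (126736 - 143957) - 2980541 = -17221 - 2980541 = -2997762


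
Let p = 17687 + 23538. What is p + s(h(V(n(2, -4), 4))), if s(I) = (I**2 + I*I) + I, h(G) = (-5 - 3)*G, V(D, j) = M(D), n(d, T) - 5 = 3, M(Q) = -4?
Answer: 43305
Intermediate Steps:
n(d, T) = 8 (n(d, T) = 5 + 3 = 8)
V(D, j) = -4
h(G) = -8*G
s(I) = I + 2*I**2 (s(I) = (I**2 + I**2) + I = 2*I**2 + I = I + 2*I**2)
p = 41225
p + s(h(V(n(2, -4), 4))) = 41225 + (-8*(-4))*(1 + 2*(-8*(-4))) = 41225 + 32*(1 + 2*32) = 41225 + 32*(1 + 64) = 41225 + 32*65 = 41225 + 2080 = 43305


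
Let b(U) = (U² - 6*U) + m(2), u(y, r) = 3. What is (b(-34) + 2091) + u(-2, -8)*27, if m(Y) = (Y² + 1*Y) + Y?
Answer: 3540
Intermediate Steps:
m(Y) = Y² + 2*Y (m(Y) = (Y² + Y) + Y = (Y + Y²) + Y = Y² + 2*Y)
b(U) = 8 + U² - 6*U (b(U) = (U² - 6*U) + 2*(2 + 2) = (U² - 6*U) + 2*4 = (U² - 6*U) + 8 = 8 + U² - 6*U)
(b(-34) + 2091) + u(-2, -8)*27 = ((8 + (-34)² - 6*(-34)) + 2091) + 3*27 = ((8 + 1156 + 204) + 2091) + 81 = (1368 + 2091) + 81 = 3459 + 81 = 3540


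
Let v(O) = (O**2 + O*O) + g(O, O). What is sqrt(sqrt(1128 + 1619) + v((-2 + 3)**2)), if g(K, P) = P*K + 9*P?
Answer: sqrt(12 + sqrt(2747)) ≈ 8.0257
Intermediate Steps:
g(K, P) = 9*P + K*P (g(K, P) = K*P + 9*P = 9*P + K*P)
v(O) = 2*O**2 + O*(9 + O) (v(O) = (O**2 + O*O) + O*(9 + O) = (O**2 + O**2) + O*(9 + O) = 2*O**2 + O*(9 + O))
sqrt(sqrt(1128 + 1619) + v((-2 + 3)**2)) = sqrt(sqrt(1128 + 1619) + 3*(-2 + 3)**2*(3 + (-2 + 3)**2)) = sqrt(sqrt(2747) + 3*1**2*(3 + 1**2)) = sqrt(sqrt(2747) + 3*1*(3 + 1)) = sqrt(sqrt(2747) + 3*1*4) = sqrt(sqrt(2747) + 12) = sqrt(12 + sqrt(2747))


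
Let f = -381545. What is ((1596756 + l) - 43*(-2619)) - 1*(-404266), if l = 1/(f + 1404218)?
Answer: 2161561537048/1022673 ≈ 2.1136e+6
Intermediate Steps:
l = 1/1022673 (l = 1/(-381545 + 1404218) = 1/1022673 ≈ 9.7783e-7)
((1596756 + l) - 43*(-2619)) - 1*(-404266) = ((1596756 + 1/1022673) - 43*(-2619)) - 1*(-404266) = (1632959248789/1022673 + 112617) + 404266 = 1748129614030/1022673 + 404266 = 2161561537048/1022673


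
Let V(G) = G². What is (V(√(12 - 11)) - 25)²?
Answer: 576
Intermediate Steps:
(V(√(12 - 11)) - 25)² = ((√(12 - 11))² - 25)² = ((√1)² - 25)² = (1² - 25)² = (1 - 25)² = (-24)² = 576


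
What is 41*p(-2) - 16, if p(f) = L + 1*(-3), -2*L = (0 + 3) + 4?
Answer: -565/2 ≈ -282.50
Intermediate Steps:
L = -7/2 (L = -((0 + 3) + 4)/2 = -(3 + 4)/2 = -1/2*7 = -7/2 ≈ -3.5000)
p(f) = -13/2 (p(f) = -7/2 + 1*(-3) = -7/2 - 3 = -13/2)
41*p(-2) - 16 = 41*(-13/2) - 16 = -533/2 - 16 = -565/2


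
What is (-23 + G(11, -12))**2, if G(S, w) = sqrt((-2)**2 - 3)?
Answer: 484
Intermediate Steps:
G(S, w) = 1 (G(S, w) = sqrt(4 - 3) = sqrt(1) = 1)
(-23 + G(11, -12))**2 = (-23 + 1)**2 = (-22)**2 = 484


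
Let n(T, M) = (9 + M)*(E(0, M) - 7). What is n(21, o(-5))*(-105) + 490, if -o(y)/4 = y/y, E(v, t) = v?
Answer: 4165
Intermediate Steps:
o(y) = -4 (o(y) = -4*y/y = -4*1 = -4)
n(T, M) = -63 - 7*M (n(T, M) = (9 + M)*(0 - 7) = (9 + M)*(-7) = -63 - 7*M)
n(21, o(-5))*(-105) + 490 = (-63 - 7*(-4))*(-105) + 490 = (-63 + 28)*(-105) + 490 = -35*(-105) + 490 = 3675 + 490 = 4165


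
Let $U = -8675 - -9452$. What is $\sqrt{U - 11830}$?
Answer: $i \sqrt{11053} \approx 105.13 i$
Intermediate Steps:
$U = 777$ ($U = -8675 + 9452 = 777$)
$\sqrt{U - 11830} = \sqrt{777 - 11830} = \sqrt{-11053} = i \sqrt{11053}$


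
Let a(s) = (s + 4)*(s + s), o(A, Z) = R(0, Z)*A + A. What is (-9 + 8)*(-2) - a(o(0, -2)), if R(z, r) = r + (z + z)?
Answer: 2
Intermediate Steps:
R(z, r) = r + 2*z
o(A, Z) = A + A*Z (o(A, Z) = (Z + 2*0)*A + A = (Z + 0)*A + A = Z*A + A = A*Z + A = A + A*Z)
a(s) = 2*s*(4 + s) (a(s) = (4 + s)*(2*s) = 2*s*(4 + s))
(-9 + 8)*(-2) - a(o(0, -2)) = (-9 + 8)*(-2) - 2*0*(1 - 2)*(4 + 0*(1 - 2)) = -1*(-2) - 2*0*(-1)*(4 + 0*(-1)) = 2 - 2*0*(4 + 0) = 2 - 2*0*4 = 2 - 1*0 = 2 + 0 = 2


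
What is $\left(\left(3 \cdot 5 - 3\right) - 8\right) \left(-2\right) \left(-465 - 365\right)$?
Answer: $6640$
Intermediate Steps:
$\left(\left(3 \cdot 5 - 3\right) - 8\right) \left(-2\right) \left(-465 - 365\right) = \left(\left(15 - 3\right) - 8\right) \left(-2\right) \left(-830\right) = \left(12 - 8\right) \left(-2\right) \left(-830\right) = 4 \left(-2\right) \left(-830\right) = \left(-8\right) \left(-830\right) = 6640$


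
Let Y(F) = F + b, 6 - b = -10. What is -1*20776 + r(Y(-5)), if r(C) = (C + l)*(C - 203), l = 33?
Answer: -29224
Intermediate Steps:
b = 16 (b = 6 - 1*(-10) = 6 + 10 = 16)
Y(F) = 16 + F (Y(F) = F + 16 = 16 + F)
r(C) = (-203 + C)*(33 + C) (r(C) = (C + 33)*(C - 203) = (33 + C)*(-203 + C) = (-203 + C)*(33 + C))
-1*20776 + r(Y(-5)) = -1*20776 + (-6699 + (16 - 5)**2 - 170*(16 - 5)) = -20776 + (-6699 + 11**2 - 170*11) = -20776 + (-6699 + 121 - 1870) = -20776 - 8448 = -29224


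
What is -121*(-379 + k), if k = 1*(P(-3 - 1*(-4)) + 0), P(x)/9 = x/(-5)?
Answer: 230384/5 ≈ 46077.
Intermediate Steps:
P(x) = -9*x/5 (P(x) = 9*(x/(-5)) = 9*(x*(-1/5)) = 9*(-x/5) = -9*x/5)
k = -9/5 (k = 1*(-9*(-3 - 1*(-4))/5 + 0) = 1*(-9*(-3 + 4)/5 + 0) = 1*(-9/5*1 + 0) = 1*(-9/5 + 0) = 1*(-9/5) = -9/5 ≈ -1.8000)
-121*(-379 + k) = -121*(-379 - 9/5) = -121*(-1904/5) = 230384/5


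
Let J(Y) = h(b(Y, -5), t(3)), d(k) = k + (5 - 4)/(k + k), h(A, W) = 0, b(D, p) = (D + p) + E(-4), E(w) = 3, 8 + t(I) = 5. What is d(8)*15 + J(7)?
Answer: 1935/16 ≈ 120.94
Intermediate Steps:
t(I) = -3 (t(I) = -8 + 5 = -3)
b(D, p) = 3 + D + p (b(D, p) = (D + p) + 3 = 3 + D + p)
d(k) = k + 1/(2*k)
J(Y) = 0
d(8)*15 + J(7) = (8 + (½)/8)*15 + 0 = (8 + (½)*(⅛))*15 + 0 = (8 + 1/16)*15 + 0 = (129/16)*15 + 0 = 1935/16 + 0 = 1935/16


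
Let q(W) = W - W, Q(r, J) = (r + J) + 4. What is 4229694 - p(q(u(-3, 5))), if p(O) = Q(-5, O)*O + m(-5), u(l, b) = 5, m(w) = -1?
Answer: 4229695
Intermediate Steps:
Q(r, J) = 4 + J + r (Q(r, J) = (J + r) + 4 = 4 + J + r)
q(W) = 0
p(O) = -1 + O*(-1 + O) (p(O) = (4 + O - 5)*O - 1 = (-1 + O)*O - 1 = O*(-1 + O) - 1 = -1 + O*(-1 + O))
4229694 - p(q(u(-3, 5))) = 4229694 - (-1 + 0*(-1 + 0)) = 4229694 - (-1 + 0*(-1)) = 4229694 - (-1 + 0) = 4229694 - 1*(-1) = 4229694 + 1 = 4229695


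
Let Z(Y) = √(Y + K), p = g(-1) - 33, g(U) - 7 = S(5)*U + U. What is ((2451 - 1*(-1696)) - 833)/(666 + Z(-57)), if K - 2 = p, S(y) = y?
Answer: 735708/147881 - 3314*I*√87/443643 ≈ 4.975 - 0.069675*I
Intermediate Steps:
g(U) = 7 + 6*U (g(U) = 7 + (5*U + U) = 7 + 6*U)
p = -32 (p = (7 + 6*(-1)) - 33 = (7 - 6) - 33 = 1 - 33 = -32)
K = -30 (K = 2 - 32 = -30)
Z(Y) = √(-30 + Y) (Z(Y) = √(Y - 30) = √(-30 + Y))
((2451 - 1*(-1696)) - 833)/(666 + Z(-57)) = ((2451 - 1*(-1696)) - 833)/(666 + √(-30 - 57)) = ((2451 + 1696) - 833)/(666 + √(-87)) = (4147 - 833)/(666 + I*√87) = 3314/(666 + I*√87)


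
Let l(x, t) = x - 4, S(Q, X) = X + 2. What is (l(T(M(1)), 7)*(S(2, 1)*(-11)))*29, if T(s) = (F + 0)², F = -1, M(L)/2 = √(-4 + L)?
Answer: 2871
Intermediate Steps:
M(L) = 2*√(-4 + L)
S(Q, X) = 2 + X
T(s) = 1 (T(s) = (-1 + 0)² = (-1)² = 1)
l(x, t) = -4 + x
(l(T(M(1)), 7)*(S(2, 1)*(-11)))*29 = ((-4 + 1)*((2 + 1)*(-11)))*29 = -9*(-11)*29 = -3*(-33)*29 = 99*29 = 2871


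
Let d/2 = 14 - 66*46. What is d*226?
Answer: -1365944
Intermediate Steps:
d = -6044 (d = 2*(14 - 66*46) = 2*(14 - 3036) = 2*(-3022) = -6044)
d*226 = -6044*226 = -1365944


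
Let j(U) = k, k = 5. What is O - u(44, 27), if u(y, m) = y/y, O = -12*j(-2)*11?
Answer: -661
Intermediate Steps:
j(U) = 5
O = -660 (O = -12*5*11 = -60*11 = -660)
u(y, m) = 1
O - u(44, 27) = -660 - 1*1 = -660 - 1 = -661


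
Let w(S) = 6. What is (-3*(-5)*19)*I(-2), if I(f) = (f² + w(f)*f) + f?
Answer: -2850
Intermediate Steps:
I(f) = f² + 7*f (I(f) = (f² + 6*f) + f = f² + 7*f)
(-3*(-5)*19)*I(-2) = (-3*(-5)*19)*(-2*(7 - 2)) = (15*19)*(-2*5) = 285*(-10) = -2850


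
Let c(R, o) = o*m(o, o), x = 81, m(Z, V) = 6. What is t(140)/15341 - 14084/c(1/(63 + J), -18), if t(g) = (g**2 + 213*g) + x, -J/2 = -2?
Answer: 55352188/414207 ≈ 133.63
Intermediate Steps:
J = 4 (J = -2*(-2) = 4)
t(g) = 81 + g**2 + 213*g (t(g) = (g**2 + 213*g) + 81 = 81 + g**2 + 213*g)
c(R, o) = 6*o (c(R, o) = o*6 = 6*o)
t(140)/15341 - 14084/c(1/(63 + J), -18) = (81 + 140**2 + 213*140)/15341 - 14084/(6*(-18)) = (81 + 19600 + 29820)*(1/15341) - 14084/(-108) = 49501*(1/15341) - 14084*(-1/108) = 49501/15341 + 3521/27 = 55352188/414207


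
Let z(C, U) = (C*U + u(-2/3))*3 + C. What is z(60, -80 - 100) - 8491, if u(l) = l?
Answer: -40833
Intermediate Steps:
z(C, U) = -2 + C + 3*C*U (z(C, U) = (C*U - 2/3)*3 + C = (C*U - 2*⅓)*3 + C = (C*U - ⅔)*3 + C = (-⅔ + C*U)*3 + C = (-2 + 3*C*U) + C = -2 + C + 3*C*U)
z(60, -80 - 100) - 8491 = (-2 + 60 + 3*60*(-80 - 100)) - 8491 = (-2 + 60 + 3*60*(-180)) - 8491 = (-2 + 60 - 32400) - 8491 = -32342 - 8491 = -40833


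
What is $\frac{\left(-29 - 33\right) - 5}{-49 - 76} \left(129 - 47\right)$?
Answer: $\frac{5494}{125} \approx 43.952$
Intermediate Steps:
$\frac{\left(-29 - 33\right) - 5}{-49 - 76} \left(129 - 47\right) = \frac{\left(-29 - 33\right) - 5}{-125} \cdot 82 = \left(-62 - 5\right) \left(- \frac{1}{125}\right) 82 = \left(-67\right) \left(- \frac{1}{125}\right) 82 = \frac{67}{125} \cdot 82 = \frac{5494}{125}$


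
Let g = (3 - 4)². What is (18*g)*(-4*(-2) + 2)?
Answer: 180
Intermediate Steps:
g = 1 (g = (-1)² = 1)
(18*g)*(-4*(-2) + 2) = (18*1)*(-4*(-2) + 2) = 18*(8 + 2) = 18*10 = 180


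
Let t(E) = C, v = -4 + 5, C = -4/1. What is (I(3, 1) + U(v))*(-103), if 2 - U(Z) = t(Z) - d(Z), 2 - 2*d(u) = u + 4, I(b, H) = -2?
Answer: -515/2 ≈ -257.50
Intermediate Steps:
C = -4 (C = -4*1 = -4)
v = 1
t(E) = -4
d(u) = -1 - u/2 (d(u) = 1 - (u + 4)/2 = 1 - (4 + u)/2 = 1 + (-2 - u/2) = -1 - u/2)
U(Z) = 5 - Z/2 (U(Z) = 2 - (-4 - (-1 - Z/2)) = 2 - (-4 + (1 + Z/2)) = 2 - (-3 + Z/2) = 2 + (3 - Z/2) = 5 - Z/2)
(I(3, 1) + U(v))*(-103) = (-2 + (5 - ½*1))*(-103) = (-2 + (5 - ½))*(-103) = (-2 + 9/2)*(-103) = (5/2)*(-103) = -515/2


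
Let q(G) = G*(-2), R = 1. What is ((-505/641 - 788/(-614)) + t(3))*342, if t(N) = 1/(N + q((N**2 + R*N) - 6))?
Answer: 25873592/196787 ≈ 131.48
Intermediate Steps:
q(G) = -2*G
t(N) = 1/(12 - N - 2*N**2) (t(N) = 1/(N - 2*((N**2 + 1*N) - 6)) = 1/(N - 2*((N**2 + N) - 6)) = 1/(N - 2*((N + N**2) - 6)) = 1/(N - 2*(-6 + N + N**2)) = 1/(N + (12 - 2*N - 2*N**2)) = 1/(12 - N - 2*N**2))
((-505/641 - 788/(-614)) + t(3))*342 = ((-505/641 - 788/(-614)) + 1/(12 - 1*3 - 2*3**2))*342 = ((-505*1/641 - 788*(-1/614)) + 1/(12 - 3 - 2*9))*342 = ((-505/641 + 394/307) + 1/(12 - 3 - 18))*342 = (97519/196787 + 1/(-9))*342 = (97519/196787 - 1/9)*342 = (680884/1771083)*342 = 25873592/196787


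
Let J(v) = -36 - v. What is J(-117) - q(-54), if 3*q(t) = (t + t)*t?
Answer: -1863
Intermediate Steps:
q(t) = 2*t²/3 (q(t) = ((t + t)*t)/3 = ((2*t)*t)/3 = (2*t²)/3 = 2*t²/3)
J(-117) - q(-54) = (-36 - 1*(-117)) - 2*(-54)²/3 = (-36 + 117) - 2*2916/3 = 81 - 1*1944 = 81 - 1944 = -1863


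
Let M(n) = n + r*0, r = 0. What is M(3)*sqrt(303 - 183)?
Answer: 6*sqrt(30) ≈ 32.863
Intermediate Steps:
M(n) = n (M(n) = n + 0*0 = n + 0 = n)
M(3)*sqrt(303 - 183) = 3*sqrt(303 - 183) = 3*sqrt(120) = 3*(2*sqrt(30)) = 6*sqrt(30)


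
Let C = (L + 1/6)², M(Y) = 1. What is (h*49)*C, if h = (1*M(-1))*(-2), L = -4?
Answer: -25921/18 ≈ -1440.1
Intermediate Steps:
C = 529/36 (C = (-4 + 1/6)² = (-4 + ⅙)² = (-23/6)² = 529/36 ≈ 14.694)
h = -2 (h = (1*1)*(-2) = 1*(-2) = -2)
(h*49)*C = -2*49*(529/36) = -98*529/36 = -25921/18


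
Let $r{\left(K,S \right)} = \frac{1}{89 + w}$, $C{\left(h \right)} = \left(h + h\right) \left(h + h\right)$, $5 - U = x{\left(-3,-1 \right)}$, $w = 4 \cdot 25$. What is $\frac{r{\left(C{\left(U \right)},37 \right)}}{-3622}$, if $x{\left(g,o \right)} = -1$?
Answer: $- \frac{1}{684558} \approx -1.4608 \cdot 10^{-6}$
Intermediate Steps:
$w = 100$
$U = 6$ ($U = 5 - -1 = 5 + 1 = 6$)
$C{\left(h \right)} = 4 h^{2}$ ($C{\left(h \right)} = 2 h 2 h = 4 h^{2}$)
$r{\left(K,S \right)} = \frac{1}{189}$ ($r{\left(K,S \right)} = \frac{1}{89 + 100} = \frac{1}{189}$)
$\frac{r{\left(C{\left(U \right)},37 \right)}}{-3622} = \frac{1}{189 \left(-3622\right)} = \frac{1}{189} \left(- \frac{1}{3622}\right) = - \frac{1}{684558}$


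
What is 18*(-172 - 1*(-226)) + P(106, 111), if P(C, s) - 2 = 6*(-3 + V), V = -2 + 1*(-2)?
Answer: 932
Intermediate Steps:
V = -4 (V = -2 - 2 = -4)
P(C, s) = -40 (P(C, s) = 2 + 6*(-3 - 4) = 2 + 6*(-7) = 2 - 42 = -40)
18*(-172 - 1*(-226)) + P(106, 111) = 18*(-172 - 1*(-226)) - 40 = 18*(-172 + 226) - 40 = 18*54 - 40 = 972 - 40 = 932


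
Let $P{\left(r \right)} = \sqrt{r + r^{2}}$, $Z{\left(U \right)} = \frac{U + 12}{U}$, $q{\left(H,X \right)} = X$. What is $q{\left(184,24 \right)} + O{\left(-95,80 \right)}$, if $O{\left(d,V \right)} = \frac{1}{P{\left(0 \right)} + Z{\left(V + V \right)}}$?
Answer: $\frac{1072}{43} \approx 24.93$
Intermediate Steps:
$Z{\left(U \right)} = \frac{12 + U}{U}$
$O{\left(d,V \right)} = \frac{2 V}{12 + 2 V}$ ($O{\left(d,V \right)} = \frac{1}{\sqrt{0 \left(1 + 0\right)} + \frac{12 + \left(V + V\right)}{V + V}} = \frac{1}{\sqrt{0 \cdot 1} + \frac{12 + 2 V}{2 V}} = \frac{1}{\sqrt{0} + \frac{1}{2 V} \left(12 + 2 V\right)} = \frac{1}{0 + \frac{12 + 2 V}{2 V}} = \frac{1}{\frac{1}{2} \frac{1}{V} \left(12 + 2 V\right)} = \frac{2 V}{12 + 2 V}$)
$q{\left(184,24 \right)} + O{\left(-95,80 \right)} = 24 + \frac{80}{6 + 80} = 24 + \frac{80}{86} = 24 + 80 \cdot \frac{1}{86} = 24 + \frac{40}{43} = \frac{1072}{43}$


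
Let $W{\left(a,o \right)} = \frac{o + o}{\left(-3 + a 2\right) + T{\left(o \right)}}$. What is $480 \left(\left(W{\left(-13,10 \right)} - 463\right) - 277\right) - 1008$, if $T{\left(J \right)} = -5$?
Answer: $- \frac{6060336}{17} \approx -3.5649 \cdot 10^{5}$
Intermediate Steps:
$W{\left(a,o \right)} = \frac{2 o}{-8 + 2 a}$ ($W{\left(a,o \right)} = \frac{o + o}{\left(-3 + a 2\right) - 5} = \frac{2 o}{\left(-3 + 2 a\right) - 5} = \frac{2 o}{-8 + 2 a}$)
$480 \left(\left(W{\left(-13,10 \right)} - 463\right) - 277\right) - 1008 = 480 \left(\left(\frac{10}{-4 - 13} - 463\right) - 277\right) - 1008 = 480 \left(\left(\frac{10}{-17} - 463\right) - 277\right) - 1008 = 480 \left(\left(10 \left(- \frac{1}{17}\right) - 463\right) - 277\right) - 1008 = 480 \left(\left(- \frac{10}{17} - 463\right) - 277\right) - 1008 = 480 \left(- \frac{7881}{17} - 277\right) - 1008 = 480 \left(- \frac{12590}{17}\right) - 1008 = - \frac{6043200}{17} - 1008 = - \frac{6060336}{17}$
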